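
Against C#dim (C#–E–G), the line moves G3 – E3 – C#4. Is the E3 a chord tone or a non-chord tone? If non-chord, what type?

C# diminished triad contains C#, E, G; E is the third, so it is a chord tone.

Chord tone (the third of C# diminished triad).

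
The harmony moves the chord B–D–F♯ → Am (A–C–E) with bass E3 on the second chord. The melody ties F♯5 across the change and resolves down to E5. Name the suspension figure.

At the second chord the bass is E3. The suspended F♯5 lies a ninth above the bass; after resolving down by step to E5, the interval above the bass becomes an octave.
Suspension figures are named by those two intervals: 9–8.

9–8 suspension.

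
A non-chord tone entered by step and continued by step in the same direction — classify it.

Passing tone.

Approach: by step. Departure: by step, continuing in the same direction.
Stepwise on both sides with no change of direction means the note fills in the space between two different chord tones — a passing tone. (Had it turned back to its starting note it would be a neighbor tone instead.)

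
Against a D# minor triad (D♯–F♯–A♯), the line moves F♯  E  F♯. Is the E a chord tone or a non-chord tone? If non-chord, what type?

Non-chord tone — a neighbor tone.

The harmony at that moment is D♯ minor triad (D♯, F♯, A♯); E is not a chord tone.
It is approached by step down from F♯ and left by step up to F♯.
Step away and step back to the same note — a neighbor tone (lower neighbor).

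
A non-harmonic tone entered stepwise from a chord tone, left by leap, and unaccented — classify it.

Escape tone.

Approach: by step. Departure: by leap. Metric position: weak.
Step in, leap out, from a weak position — an escape tone (échappée). (It is the mirror image of the appoggiatura, which leaps in and steps out on a strong beat.)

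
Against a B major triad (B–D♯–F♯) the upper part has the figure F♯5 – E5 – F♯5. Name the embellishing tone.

The harmony at that moment is B major triad (B, D♯, F♯); E5 is not a chord tone.
It is approached by step down from F♯5 and left by step up to F♯5.
Step away and step back to the same note — a neighbor tone (lower neighbor).

E5 is a neighbor tone.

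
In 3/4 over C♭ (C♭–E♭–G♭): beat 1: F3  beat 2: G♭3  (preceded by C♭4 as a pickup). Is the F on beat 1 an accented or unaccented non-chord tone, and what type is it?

Accented appoggiatura.

The harmony at that moment is C♭ major triad (C♭, E♭, G♭); F3 is not a chord tone.
It is approached by leap down from C♭4 and left by step up to G♭3.
Leap in, step out — an appoggiatura.
It falls on the downbeat, so it is accented.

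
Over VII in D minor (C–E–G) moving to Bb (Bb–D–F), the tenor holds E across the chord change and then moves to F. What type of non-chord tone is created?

The harmony at that moment is Bb major triad (Bb, D, F); E is not a chord tone.
It is held over (the same pitch as the preceding E) and left by step up to F.
Held over from the previous chord and resolving up by step — a retardation.

E is a retardation.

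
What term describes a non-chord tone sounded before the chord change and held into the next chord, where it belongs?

Anticipation.

Approach: ahead of the chord change (typically by step), so it is dissonant against the current harmony. Departure: none — the same pitch is restated or held and is a chord tone of the new harmony.
Dissonant first, consonant once the harmony catches up: the note simply arrives early — an anticipation. (The reverse timing, consonant first and dissonant after the change, would be a suspension or retardation.)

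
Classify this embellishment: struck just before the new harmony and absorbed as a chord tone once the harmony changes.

Approach: ahead of the chord change (typically by step), so it is dissonant against the current harmony. Departure: none — the same pitch is restated or held and is a chord tone of the new harmony.
Dissonant first, consonant once the harmony catches up: the note simply arrives early — an anticipation. (The reverse timing, consonant first and dissonant after the change, would be a suspension or retardation.)

Anticipation.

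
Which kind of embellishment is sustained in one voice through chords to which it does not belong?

Pedal tone.

Approach: none. Departure: none — a single pitch is sustained while the chords change around it, passing through harmonies that do not contain it.
No melodic motion at all; the dissonance is created entirely by the moving harmonies against the stationary note — a pedal tone (pedal point).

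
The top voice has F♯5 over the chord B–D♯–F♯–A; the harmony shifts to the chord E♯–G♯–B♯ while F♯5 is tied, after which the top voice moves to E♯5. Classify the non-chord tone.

The harmony at that moment is E♯ minor triad (E♯, G♯, B♯); F♯5 is not a chord tone.
It is held over (the same pitch as the preceding F♯5) and left by step down to E♯5.
Held over from the previous chord and resolving down by step — a suspension.

F♯5 is a suspension.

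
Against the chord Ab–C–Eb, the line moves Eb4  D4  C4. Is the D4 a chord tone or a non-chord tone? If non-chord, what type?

Non-chord tone — a passing tone.

The harmony at that moment is Ab major triad (Ab, C, Eb); D4 is not a chord tone.
It is approached by step down from Eb4 and left by step down to C4.
Step in, step out in the same direction — a passing tone.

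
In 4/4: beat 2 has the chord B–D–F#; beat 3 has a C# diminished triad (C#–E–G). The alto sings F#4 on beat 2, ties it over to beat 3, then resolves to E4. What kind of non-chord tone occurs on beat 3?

Suspension.

The harmony at that moment is C# diminished triad (C#, E, G); F#4 is not a chord tone.
It is held over (the same pitch as the preceding F#4) and left by step down to E4.
Held over from the previous chord and resolving down by step — a suspension.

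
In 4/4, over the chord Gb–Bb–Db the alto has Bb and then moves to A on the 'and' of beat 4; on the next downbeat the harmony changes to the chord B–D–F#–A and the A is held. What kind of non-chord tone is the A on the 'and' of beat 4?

The harmony at that moment is Gb major triad (Gb, Bb, Db); A is not a chord tone.
It is approached by step down from Bb and then sustained as the same pitch into the next harmony.
Arriving early and becoming a chord tone when the harmony changes — an anticipation.

Anticipation.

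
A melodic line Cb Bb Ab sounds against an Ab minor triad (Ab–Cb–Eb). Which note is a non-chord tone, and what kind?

The harmony at that moment is Ab minor triad (Ab, Cb, Eb); Bb is not a chord tone.
It is approached by step down from Cb and left by step down to Ab.
Step in, step out in the same direction — a passing tone.

Bb is a passing tone.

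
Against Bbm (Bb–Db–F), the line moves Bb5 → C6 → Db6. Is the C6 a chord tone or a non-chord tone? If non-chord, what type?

Non-chord tone — a passing tone.

The harmony at that moment is Bb minor triad (Bb, Db, F); C6 is not a chord tone.
It is approached by step up from Bb5 and left by step up to Db6.
Step in, step out in the same direction — a passing tone.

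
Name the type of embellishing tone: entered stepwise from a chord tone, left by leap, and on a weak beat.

Escape tone.

Approach: by step. Departure: by leap. Metric position: weak.
Step in, leap out, from a weak position — an escape tone (échappée). (It is the mirror image of the appoggiatura, which leaps in and steps out on a strong beat.)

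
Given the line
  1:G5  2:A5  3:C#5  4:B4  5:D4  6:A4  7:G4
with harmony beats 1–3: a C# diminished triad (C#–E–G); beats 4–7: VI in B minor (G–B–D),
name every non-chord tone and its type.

A5 (beat 2) — escape tone; A4 (beat 6) — appoggiatura.

The harmony at that moment is C# diminished triad (C#, E, G); A5 is not a chord tone.
It is approached by step up from G5 and left by leap down to C#5.
Step in, leap out — an escape tone.
The harmony at that moment is G major triad (G, B, D); A4 is not a chord tone.
It is approached by leap up from D4 and left by step down to G4.
Leap in, step out — an appoggiatura.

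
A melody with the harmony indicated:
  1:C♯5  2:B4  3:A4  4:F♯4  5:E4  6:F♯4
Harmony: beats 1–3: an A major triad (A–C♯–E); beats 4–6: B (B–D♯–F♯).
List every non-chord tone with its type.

The harmony at that moment is A major triad (A, C♯, E); B4 is not a chord tone.
It is approached by step down from C♯5 and left by step down to A4.
Step in, step out in the same direction — a passing tone.
The harmony at that moment is B major triad (B, D♯, F♯); E4 is not a chord tone.
It is approached by step down from F♯4 and left by step up to F♯4.
Step away and step back to the same note — a neighbor tone (lower neighbor).

B4 (beat 2) — passing tone; E4 (beat 5) — neighbor tone.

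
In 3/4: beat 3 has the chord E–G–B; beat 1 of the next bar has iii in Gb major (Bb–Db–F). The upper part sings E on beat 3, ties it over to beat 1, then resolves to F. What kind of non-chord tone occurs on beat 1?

The harmony at that moment is Bb minor triad (Bb, Db, F); E is not a chord tone.
It is held over (the same pitch as the preceding E) and left by step up to F.
Held over from the previous chord and resolving up by step — a retardation.

Retardation.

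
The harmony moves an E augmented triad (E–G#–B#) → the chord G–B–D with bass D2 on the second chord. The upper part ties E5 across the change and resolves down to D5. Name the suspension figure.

At the second chord the bass is D2. The suspended E5 lies a ninth above the bass; after resolving down by step to D5, the interval above the bass becomes an octave.
Suspension figures are named by those two intervals: 9–8.

9–8 suspension.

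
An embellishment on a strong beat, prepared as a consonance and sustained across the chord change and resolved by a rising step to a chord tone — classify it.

Approach: by preparation — the pitch is first a chord tone, then held (tied or repeated) while the harmony changes under it. Departure: up by step. Metric position: strong.
A prepared dissonance that resolves upward by step — a retardation. (The same figure resolving downward would be a suspension.)

Retardation.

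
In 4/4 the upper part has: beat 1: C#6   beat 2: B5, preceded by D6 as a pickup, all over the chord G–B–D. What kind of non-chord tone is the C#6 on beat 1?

The harmony at that moment is G major triad (G, B, D); C#6 is not a chord tone.
It is approached by step down from D6 and left by step down to B5.
Step in, step out in the same direction — a passing tone.

Passing tone.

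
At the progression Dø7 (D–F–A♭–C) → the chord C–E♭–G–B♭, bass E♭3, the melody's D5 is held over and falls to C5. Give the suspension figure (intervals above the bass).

At the second chord the bass is E♭3. The suspended D5 lies a seventh above the bass; after resolving down by step to C5, the interval above the bass becomes a sixth.
Suspension figures are named by those two intervals: 7–6.

7–6 suspension.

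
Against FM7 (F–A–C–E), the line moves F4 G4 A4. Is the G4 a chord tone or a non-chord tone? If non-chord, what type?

The harmony at that moment is F major seventh chord (F, A, C, E); G4 is not a chord tone.
It is approached by step up from F4 and left by step up to A4.
Step in, step out in the same direction — a passing tone.

Non-chord tone — a passing tone.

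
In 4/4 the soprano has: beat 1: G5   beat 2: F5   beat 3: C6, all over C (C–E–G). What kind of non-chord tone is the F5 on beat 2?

Escape tone.

The harmony at that moment is C major triad (C, E, G); F5 is not a chord tone.
It is approached by step down from G5 and left by leap up to C6.
Step in, leap out, on a weak beat — an escape tone.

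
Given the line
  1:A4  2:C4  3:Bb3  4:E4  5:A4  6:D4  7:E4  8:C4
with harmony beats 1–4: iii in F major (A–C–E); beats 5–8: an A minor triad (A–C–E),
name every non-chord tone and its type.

Bb3 (beat 3) — escape tone; D4 (beat 6) — appoggiatura.

The harmony at that moment is A minor triad (A, C, E); Bb3 is not a chord tone.
It is approached by step down from C4 and left by leap up to E4.
Step in, leap out — an escape tone.
The harmony at that moment is A minor triad (A, C, E); D4 is not a chord tone.
It is approached by leap down from A4 and left by step up to E4.
Leap in, step out — an appoggiatura.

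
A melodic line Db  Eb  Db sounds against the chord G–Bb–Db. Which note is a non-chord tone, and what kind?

The harmony at that moment is G diminished triad (G, Bb, Db); Eb is not a chord tone.
It is approached by step up from Db and left by step down to Db.
Step away and step back to the same note — a neighbor tone (upper neighbor).

Eb is a neighbor tone.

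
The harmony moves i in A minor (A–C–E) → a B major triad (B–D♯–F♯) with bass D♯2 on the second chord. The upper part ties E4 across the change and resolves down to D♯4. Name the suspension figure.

9–8 suspension.

At the second chord the bass is D♯2. The suspended E4 lies a ninth above the bass; after resolving down by step to D♯4, the interval above the bass becomes an octave.
Suspension figures are named by those two intervals: 9–8.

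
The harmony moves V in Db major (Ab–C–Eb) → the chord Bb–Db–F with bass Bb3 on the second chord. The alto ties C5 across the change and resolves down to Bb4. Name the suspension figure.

9–8 suspension.

At the second chord the bass is Bb3. The suspended C5 lies a ninth above the bass; after resolving down by step to Bb4, the interval above the bass becomes an octave.
Suspension figures are named by those two intervals: 9–8.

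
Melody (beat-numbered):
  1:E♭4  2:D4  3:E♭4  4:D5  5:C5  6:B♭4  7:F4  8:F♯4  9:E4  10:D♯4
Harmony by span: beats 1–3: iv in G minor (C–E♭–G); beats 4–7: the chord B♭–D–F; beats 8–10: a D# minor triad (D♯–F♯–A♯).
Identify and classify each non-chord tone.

D4 (beat 2) — neighbor tone; C5 (beat 5) — passing tone; E4 (beat 9) — passing tone.

The harmony at that moment is C minor triad (C, E♭, G); D4 is not a chord tone.
It is approached by step down from E♭4 and left by step up to E♭4.
Step away and step back to the same note — a neighbor tone (lower neighbor).
The harmony at that moment is B♭ major triad (B♭, D, F); C5 is not a chord tone.
It is approached by step down from D5 and left by step down to B♭4.
Step in, step out in the same direction — a passing tone.
The harmony at that moment is D♯ minor triad (D♯, F♯, A♯); E4 is not a chord tone.
It is approached by step down from F♯4 and left by step down to D♯4.
Step in, step out in the same direction — a passing tone.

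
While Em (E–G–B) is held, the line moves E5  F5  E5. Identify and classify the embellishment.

The harmony at that moment is E minor triad (E, G, B); F5 is not a chord tone.
It is approached by step up from E5 and left by step down to E5.
Step away and step back to the same note — a neighbor tone (upper neighbor).

F5 is a neighbor tone.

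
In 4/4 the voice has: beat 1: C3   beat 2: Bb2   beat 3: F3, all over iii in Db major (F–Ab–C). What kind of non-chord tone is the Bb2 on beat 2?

Escape tone.

The harmony at that moment is F minor triad (F, Ab, C); Bb2 is not a chord tone.
It is approached by step down from C3 and left by leap up to F3.
Step in, leap out, on a weak beat — an escape tone.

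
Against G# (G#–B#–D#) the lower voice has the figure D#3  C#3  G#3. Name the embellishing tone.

C#3 is an escape tone.

The harmony at that moment is G# major triad (G#, B#, D#); C#3 is not a chord tone.
It is approached by step down from D#3 and left by leap up to G#3.
Step in, leap out — an escape tone.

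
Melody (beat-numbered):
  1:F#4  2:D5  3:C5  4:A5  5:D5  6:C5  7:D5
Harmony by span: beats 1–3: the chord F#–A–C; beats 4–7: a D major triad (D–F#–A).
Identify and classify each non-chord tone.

The harmony at that moment is F# diminished triad (F#, A, C); D5 is not a chord tone.
It is approached by leap up from F#4 and left by step down to C5.
Leap in, step out — an appoggiatura.
The harmony at that moment is D major triad (D, F#, A); C5 is not a chord tone.
It is approached by step down from D5 and left by step up to D5.
Step away and step back to the same note — a neighbor tone (lower neighbor).

D5 (beat 2) — appoggiatura; C5 (beat 6) — neighbor tone.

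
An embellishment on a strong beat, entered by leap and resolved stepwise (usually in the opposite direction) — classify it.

Appoggiatura.

Approach: by leap. Departure: by step. Metric position: strong.
Leap in, step out, in a metrically strong position — an appoggiatura. (It is the mirror image of the escape tone, which steps in and leaps out from a weak position.)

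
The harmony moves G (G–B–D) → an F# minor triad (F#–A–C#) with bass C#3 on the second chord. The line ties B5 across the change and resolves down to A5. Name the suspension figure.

7–6 suspension.

At the second chord the bass is C#3. The suspended B5 lies a seventh above the bass; after resolving down by step to A5, the interval above the bass becomes a sixth.
Suspension figures are named by those two intervals: 7–6.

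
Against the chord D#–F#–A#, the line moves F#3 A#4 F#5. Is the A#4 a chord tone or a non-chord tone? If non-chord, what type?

Chord tone (the fifth of D# minor triad).

D# minor triad contains D#, F#, A#; A# is the fifth, so it is a chord tone.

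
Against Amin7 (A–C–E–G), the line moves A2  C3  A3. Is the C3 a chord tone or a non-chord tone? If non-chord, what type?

Chord tone (the third of A minor seventh chord).

A minor seventh chord contains A, C, E, G; C is the third, so it is a chord tone.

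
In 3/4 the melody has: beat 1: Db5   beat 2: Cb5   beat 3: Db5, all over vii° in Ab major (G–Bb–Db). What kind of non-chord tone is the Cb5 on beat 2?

The harmony at that moment is G diminished triad (G, Bb, Db); Cb5 is not a chord tone.
It is approached by step down from Db5 and left by step up to Db5.
Step away and step back to the same note — a neighbor tone (lower neighbor).

Lower neighbor tone.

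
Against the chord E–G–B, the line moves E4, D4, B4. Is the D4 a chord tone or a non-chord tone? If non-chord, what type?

Non-chord tone — an escape tone.

The harmony at that moment is E minor triad (E, G, B); D4 is not a chord tone.
It is approached by step down from E4 and left by leap up to B4.
Step in, leap out — an escape tone.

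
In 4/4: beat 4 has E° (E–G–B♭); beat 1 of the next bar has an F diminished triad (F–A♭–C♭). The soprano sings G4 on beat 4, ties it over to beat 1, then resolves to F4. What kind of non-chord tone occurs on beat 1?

Suspension.

The harmony at that moment is F diminished triad (F, A♭, C♭); G4 is not a chord tone.
It is held over (the same pitch as the preceding G4) and left by step down to F4.
Held over from the previous chord and resolving down by step — a suspension.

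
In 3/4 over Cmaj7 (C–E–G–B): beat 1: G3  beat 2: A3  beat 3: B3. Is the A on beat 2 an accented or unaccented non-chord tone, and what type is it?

Unaccented passing tone.

The harmony at that moment is C major seventh chord (C, E, G, B); A3 is not a chord tone.
It is approached by step up from G3 and left by step up to B3.
Step in, step out in the same direction — a passing tone.
It falls on a weak beat, so it is unaccented.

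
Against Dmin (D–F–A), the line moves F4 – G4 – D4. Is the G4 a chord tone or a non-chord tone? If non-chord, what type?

The harmony at that moment is D minor triad (D, F, A); G4 is not a chord tone.
It is approached by step up from F4 and left by leap down to D4.
Step in, leap out — an escape tone.

Non-chord tone — an escape tone.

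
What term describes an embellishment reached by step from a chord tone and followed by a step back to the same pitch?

Neighbor tone.

Approach: by step. Departure: by step in the opposite direction, back to the starting pitch.
Stepwise on both sides but reversing to return to the same chord tone — a neighbor tone. (Had it continued onward in the same direction it would be a passing tone instead.)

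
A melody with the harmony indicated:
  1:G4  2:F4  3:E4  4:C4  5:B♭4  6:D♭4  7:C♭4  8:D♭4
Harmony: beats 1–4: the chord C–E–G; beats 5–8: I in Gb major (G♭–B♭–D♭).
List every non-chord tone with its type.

The harmony at that moment is C major triad (C, E, G); F4 is not a chord tone.
It is approached by step down from G4 and left by step down to E4.
Step in, step out in the same direction — a passing tone.
The harmony at that moment is G♭ major triad (G♭, B♭, D♭); C♭4 is not a chord tone.
It is approached by step down from D♭4 and left by step up to D♭4.
Step away and step back to the same note — a neighbor tone (lower neighbor).

F4 (beat 2) — passing tone; C♭4 (beat 7) — neighbor tone.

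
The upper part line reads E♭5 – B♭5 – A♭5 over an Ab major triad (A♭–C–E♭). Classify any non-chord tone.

The harmony at that moment is A♭ major triad (A♭, C, E♭); B♭5 is not a chord tone.
It is approached by leap up from E♭5 and left by step down to A♭5.
Leap in, step out — an appoggiatura.

B♭5 is an appoggiatura.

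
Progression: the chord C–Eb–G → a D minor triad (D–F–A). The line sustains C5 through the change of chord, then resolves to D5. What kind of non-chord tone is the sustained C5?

C5 is a retardation.

The harmony at that moment is D minor triad (D, F, A); C5 is not a chord tone.
It is held over (the same pitch as the preceding C5) and left by step up to D5.
Held over from the previous chord and resolving up by step — a retardation.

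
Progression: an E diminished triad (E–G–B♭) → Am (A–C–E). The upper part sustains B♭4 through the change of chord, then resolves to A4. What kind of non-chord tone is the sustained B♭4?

B♭4 is a suspension.

The harmony at that moment is A minor triad (A, C, E); B♭4 is not a chord tone.
It is held over (the same pitch as the preceding B♭4) and left by step down to A4.
Held over from the previous chord and resolving down by step — a suspension.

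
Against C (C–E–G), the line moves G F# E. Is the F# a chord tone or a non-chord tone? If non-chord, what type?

Non-chord tone — a passing tone.

The harmony at that moment is C major triad (C, E, G); F# is not a chord tone.
It is approached by step down from G and left by step down to E.
Step in, step out in the same direction — a passing tone.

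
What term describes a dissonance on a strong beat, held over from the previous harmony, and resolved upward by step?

Retardation.

Approach: by preparation — the pitch is first a chord tone, then held (tied or repeated) while the harmony changes under it. Departure: up by step. Metric position: strong.
A prepared dissonance that resolves upward by step — a retardation. (The same figure resolving downward would be a suspension.)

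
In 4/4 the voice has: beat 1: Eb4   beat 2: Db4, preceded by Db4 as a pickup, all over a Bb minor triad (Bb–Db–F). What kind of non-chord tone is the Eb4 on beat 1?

The harmony at that moment is Bb minor triad (Bb, Db, F); Eb4 is not a chord tone.
It is approached by step up from Db4 and left by step down to Db4.
Step away and step back to the same note — a neighbor tone (upper neighbor).

Upper neighbor tone.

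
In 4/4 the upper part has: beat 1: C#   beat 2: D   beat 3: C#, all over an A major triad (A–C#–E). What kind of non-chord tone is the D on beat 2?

The harmony at that moment is A major triad (A, C#, E); D is not a chord tone.
It is approached by step up from C# and left by step down to C#.
Step away and step back to the same note — a neighbor tone (upper neighbor).

Upper neighbor tone.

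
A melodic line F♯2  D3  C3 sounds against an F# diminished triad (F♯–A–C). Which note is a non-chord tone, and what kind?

D3 is an appoggiatura.

The harmony at that moment is F♯ diminished triad (F♯, A, C); D3 is not a chord tone.
It is approached by leap up from F♯2 and left by step down to C3.
Leap in, step out — an appoggiatura.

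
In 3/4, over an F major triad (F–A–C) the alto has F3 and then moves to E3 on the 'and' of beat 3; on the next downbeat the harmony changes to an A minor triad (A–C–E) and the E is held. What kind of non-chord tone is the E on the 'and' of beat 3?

Anticipation.

The harmony at that moment is F major triad (F, A, C); E3 is not a chord tone.
It is approached by step down from F3 and then sustained as the same pitch into the next harmony.
Arriving early and becoming a chord tone when the harmony changes — an anticipation.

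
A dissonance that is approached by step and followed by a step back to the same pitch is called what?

Neighbor tone.

Approach: by step. Departure: by step in the opposite direction, back to the starting pitch.
Stepwise on both sides but reversing to return to the same chord tone — a neighbor tone. (Had it continued onward in the same direction it would be a passing tone instead.)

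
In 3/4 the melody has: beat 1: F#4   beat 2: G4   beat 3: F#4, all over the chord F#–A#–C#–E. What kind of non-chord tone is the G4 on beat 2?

Upper neighbor tone.

The harmony at that moment is F# dominant seventh chord (F#, A#, C#, E); G4 is not a chord tone.
It is approached by step up from F#4 and left by step down to F#4.
Step away and step back to the same note — a neighbor tone (upper neighbor).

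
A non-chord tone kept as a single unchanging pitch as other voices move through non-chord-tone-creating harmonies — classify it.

Approach: none. Departure: none — a single pitch is sustained while the chords change around it, passing through harmonies that do not contain it.
No melodic motion at all; the dissonance is created entirely by the moving harmonies against the stationary note — a pedal tone (pedal point).

Pedal tone.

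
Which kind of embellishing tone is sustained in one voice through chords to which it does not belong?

Pedal tone.

Approach: none. Departure: none — a single pitch is sustained while the chords change around it, passing through harmonies that do not contain it.
No melodic motion at all; the dissonance is created entirely by the moving harmonies against the stationary note — a pedal tone (pedal point).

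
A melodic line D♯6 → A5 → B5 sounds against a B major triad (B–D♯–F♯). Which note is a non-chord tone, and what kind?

A5 is an appoggiatura.

The harmony at that moment is B major triad (B, D♯, F♯); A5 is not a chord tone.
It is approached by leap down from D♯6 and left by step up to B5.
Leap in, step out — an appoggiatura.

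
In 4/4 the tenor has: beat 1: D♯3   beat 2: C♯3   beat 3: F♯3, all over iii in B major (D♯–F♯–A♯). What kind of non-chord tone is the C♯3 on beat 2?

Escape tone.

The harmony at that moment is D♯ minor triad (D♯, F♯, A♯); C♯3 is not a chord tone.
It is approached by step down from D♯3 and left by leap up to F♯3.
Step in, leap out, on a weak beat — an escape tone.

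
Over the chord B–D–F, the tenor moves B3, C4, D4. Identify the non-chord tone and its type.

C4 is a passing tone.

The harmony at that moment is B diminished triad (B, D, F); C4 is not a chord tone.
It is approached by step up from B3 and left by step up to D4.
Step in, step out in the same direction — a passing tone.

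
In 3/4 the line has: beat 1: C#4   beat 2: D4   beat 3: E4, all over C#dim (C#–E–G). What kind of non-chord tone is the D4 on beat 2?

The harmony at that moment is C# diminished triad (C#, E, G); D4 is not a chord tone.
It is approached by step up from C#4 and left by step up to E4.
Step in, step out in the same direction — a passing tone.

Passing tone.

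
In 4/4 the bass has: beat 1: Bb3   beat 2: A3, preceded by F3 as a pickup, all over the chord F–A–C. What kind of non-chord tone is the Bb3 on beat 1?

Appoggiatura.

The harmony at that moment is F major triad (F, A, C); Bb3 is not a chord tone.
It is approached by leap up from F3 and left by step down to A3.
Leap in, step out, metrically accented — an appoggiatura.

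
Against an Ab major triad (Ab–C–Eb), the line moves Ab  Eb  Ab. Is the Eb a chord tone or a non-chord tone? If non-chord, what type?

Chord tone (the fifth of Ab major triad).

Ab major triad contains Ab, C, Eb; Eb is the fifth, so it is a chord tone.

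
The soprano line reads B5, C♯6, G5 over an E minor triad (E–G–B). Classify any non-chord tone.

C♯6 is an escape tone.

The harmony at that moment is E minor triad (E, G, B); C♯6 is not a chord tone.
It is approached by step up from B5 and left by leap down to G5.
Step in, leap out — an escape tone.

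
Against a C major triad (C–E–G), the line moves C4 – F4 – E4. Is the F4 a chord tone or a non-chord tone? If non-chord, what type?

The harmony at that moment is C major triad (C, E, G); F4 is not a chord tone.
It is approached by leap up from C4 and left by step down to E4.
Leap in, step out — an appoggiatura.

Non-chord tone — an appoggiatura.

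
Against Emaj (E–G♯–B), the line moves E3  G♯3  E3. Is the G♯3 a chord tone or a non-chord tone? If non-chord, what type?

Chord tone (the third of E major triad).

E major triad contains E, G♯, B; G♯ is the third, so it is a chord tone.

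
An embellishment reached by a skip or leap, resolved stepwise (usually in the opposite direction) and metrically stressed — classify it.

Approach: by leap. Departure: by step. Metric position: strong.
Leap in, step out, in a metrically strong position — an appoggiatura. (It is the mirror image of the escape tone, which steps in and leaps out from a weak position.)

Appoggiatura.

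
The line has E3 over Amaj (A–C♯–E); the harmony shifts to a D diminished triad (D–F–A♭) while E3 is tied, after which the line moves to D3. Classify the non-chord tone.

E3 is a suspension.

The harmony at that moment is D diminished triad (D, F, A♭); E3 is not a chord tone.
It is held over (the same pitch as the preceding E3) and left by step down to D3.
Held over from the previous chord and resolving down by step — a suspension.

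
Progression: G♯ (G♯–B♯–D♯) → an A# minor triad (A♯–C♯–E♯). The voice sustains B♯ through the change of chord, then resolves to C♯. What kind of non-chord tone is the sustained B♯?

B♯ is a retardation.

The harmony at that moment is A♯ minor triad (A♯, C♯, E♯); B♯ is not a chord tone.
It is held over (the same pitch as the preceding B♯) and left by step up to C♯.
Held over from the previous chord and resolving up by step — a retardation.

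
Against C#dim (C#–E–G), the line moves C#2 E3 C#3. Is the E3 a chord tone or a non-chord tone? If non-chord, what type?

Chord tone (the third of C# diminished triad).

C# diminished triad contains C#, E, G; E is the third, so it is a chord tone.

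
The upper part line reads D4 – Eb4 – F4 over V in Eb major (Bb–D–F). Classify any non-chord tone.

Eb4 is a passing tone.

The harmony at that moment is Bb major triad (Bb, D, F); Eb4 is not a chord tone.
It is approached by step up from D4 and left by step up to F4.
Step in, step out in the same direction — a passing tone.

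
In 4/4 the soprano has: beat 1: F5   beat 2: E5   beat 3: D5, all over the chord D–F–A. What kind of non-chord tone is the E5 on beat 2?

Passing tone.

The harmony at that moment is D minor triad (D, F, A); E5 is not a chord tone.
It is approached by step down from F5 and left by step down to D5.
Step in, step out in the same direction — a passing tone.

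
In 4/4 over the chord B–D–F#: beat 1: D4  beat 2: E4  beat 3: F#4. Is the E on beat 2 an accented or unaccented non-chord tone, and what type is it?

The harmony at that moment is B minor triad (B, D, F#); E4 is not a chord tone.
It is approached by step up from D4 and left by step up to F#4.
Step in, step out in the same direction — a passing tone.
It falls on a weak beat, so it is unaccented.

Unaccented passing tone.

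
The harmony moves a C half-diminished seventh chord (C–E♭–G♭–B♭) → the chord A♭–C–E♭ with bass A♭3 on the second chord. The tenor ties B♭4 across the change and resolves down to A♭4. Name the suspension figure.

At the second chord the bass is A♭3. The suspended B♭4 lies a ninth above the bass; after resolving down by step to A♭4, the interval above the bass becomes an octave.
Suspension figures are named by those two intervals: 9–8.

9–8 suspension.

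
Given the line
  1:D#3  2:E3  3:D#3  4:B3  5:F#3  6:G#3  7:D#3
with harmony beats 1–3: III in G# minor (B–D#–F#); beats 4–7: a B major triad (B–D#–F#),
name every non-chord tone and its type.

The harmony at that moment is B major triad (B, D#, F#); E3 is not a chord tone.
It is approached by step up from D#3 and left by step down to D#3.
Step away and step back to the same note — a neighbor tone (upper neighbor).
The harmony at that moment is B major triad (B, D#, F#); G#3 is not a chord tone.
It is approached by step up from F#3 and left by leap down to D#3.
Step in, leap out — an escape tone.

E3 (beat 2) — neighbor tone; G#3 (beat 6) — escape tone.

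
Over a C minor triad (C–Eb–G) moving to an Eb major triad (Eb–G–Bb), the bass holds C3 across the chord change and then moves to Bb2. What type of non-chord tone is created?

C3 is a suspension.

The harmony at that moment is Eb major triad (Eb, G, Bb); C3 is not a chord tone.
It is held over (the same pitch as the preceding C3) and left by step down to Bb2.
Held over from the previous chord and resolving down by step — a suspension.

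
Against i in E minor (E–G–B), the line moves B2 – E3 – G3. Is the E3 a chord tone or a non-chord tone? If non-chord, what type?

Chord tone (the root of E minor triad).

E minor triad contains E, G, B; E is the root, so it is a chord tone.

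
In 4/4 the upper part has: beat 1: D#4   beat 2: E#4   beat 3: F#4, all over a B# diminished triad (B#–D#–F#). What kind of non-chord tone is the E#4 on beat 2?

Passing tone.

The harmony at that moment is B# diminished triad (B#, D#, F#); E#4 is not a chord tone.
It is approached by step up from D#4 and left by step up to F#4.
Step in, step out in the same direction — a passing tone.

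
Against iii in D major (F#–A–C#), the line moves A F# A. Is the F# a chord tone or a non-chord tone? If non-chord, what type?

Chord tone (the root of F# minor triad).

F# minor triad contains F#, A, C#; F# is the root, so it is a chord tone.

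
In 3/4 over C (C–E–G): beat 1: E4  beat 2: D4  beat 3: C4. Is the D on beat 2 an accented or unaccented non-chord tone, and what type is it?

The harmony at that moment is C major triad (C, E, G); D4 is not a chord tone.
It is approached by step down from E4 and left by step down to C4.
Step in, step out in the same direction — a passing tone.
It falls on a weak beat, so it is unaccented.

Unaccented passing tone.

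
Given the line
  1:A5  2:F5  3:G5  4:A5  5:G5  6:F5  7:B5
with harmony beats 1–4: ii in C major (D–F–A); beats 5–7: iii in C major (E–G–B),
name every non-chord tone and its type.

G5 (beat 3) — passing tone; F5 (beat 6) — escape tone.

The harmony at that moment is D minor triad (D, F, A); G5 is not a chord tone.
It is approached by step up from F5 and left by step up to A5.
Step in, step out in the same direction — a passing tone.
The harmony at that moment is E minor triad (E, G, B); F5 is not a chord tone.
It is approached by step down from G5 and left by leap up to B5.
Step in, leap out — an escape tone.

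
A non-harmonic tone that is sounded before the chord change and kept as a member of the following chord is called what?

Anticipation.

Approach: ahead of the chord change (typically by step), so it is dissonant against the current harmony. Departure: none — the same pitch is restated or held and is a chord tone of the new harmony.
Dissonant first, consonant once the harmony catches up: the note simply arrives early — an anticipation. (The reverse timing, consonant first and dissonant after the change, would be a suspension or retardation.)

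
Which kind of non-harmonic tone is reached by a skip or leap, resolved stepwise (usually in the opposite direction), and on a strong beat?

Approach: by leap. Departure: by step. Metric position: strong.
Leap in, step out, in a metrically strong position — an appoggiatura. (It is the mirror image of the escape tone, which steps in and leaps out from a weak position.)

Appoggiatura.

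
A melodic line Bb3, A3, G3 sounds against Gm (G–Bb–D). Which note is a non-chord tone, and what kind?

A3 is a passing tone.

The harmony at that moment is G minor triad (G, Bb, D); A3 is not a chord tone.
It is approached by step down from Bb3 and left by step down to G3.
Step in, step out in the same direction — a passing tone.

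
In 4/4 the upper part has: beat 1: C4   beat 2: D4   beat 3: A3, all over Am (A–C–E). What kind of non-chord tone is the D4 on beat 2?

Escape tone.

The harmony at that moment is A minor triad (A, C, E); D4 is not a chord tone.
It is approached by step up from C4 and left by leap down to A3.
Step in, leap out, on a weak beat — an escape tone.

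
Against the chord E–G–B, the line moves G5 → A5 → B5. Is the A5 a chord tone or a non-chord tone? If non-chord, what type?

Non-chord tone — a passing tone.

The harmony at that moment is E minor triad (E, G, B); A5 is not a chord tone.
It is approached by step up from G5 and left by step up to B5.
Step in, step out in the same direction — a passing tone.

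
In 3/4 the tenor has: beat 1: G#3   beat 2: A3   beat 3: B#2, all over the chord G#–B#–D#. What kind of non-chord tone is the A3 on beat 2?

Escape tone.

The harmony at that moment is G# major triad (G#, B#, D#); A3 is not a chord tone.
It is approached by step up from G#3 and left by leap down to B#2.
Step in, leap out, on a weak beat — an escape tone.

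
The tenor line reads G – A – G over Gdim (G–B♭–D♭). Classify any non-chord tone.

The harmony at that moment is G diminished triad (G, B♭, D♭); A is not a chord tone.
It is approached by step up from G and left by step down to G.
Step away and step back to the same note — a neighbor tone (upper neighbor).

A is a neighbor tone.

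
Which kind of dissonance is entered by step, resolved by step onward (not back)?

Approach: by step. Departure: by step, continuing in the same direction.
Stepwise on both sides with no change of direction means the note fills in the space between two different chord tones — a passing tone. (Had it turned back to its starting note it would be a neighbor tone instead.)

Passing tone.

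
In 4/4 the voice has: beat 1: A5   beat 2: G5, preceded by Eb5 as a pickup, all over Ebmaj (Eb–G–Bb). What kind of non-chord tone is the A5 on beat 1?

Appoggiatura.

The harmony at that moment is Eb major triad (Eb, G, Bb); A5 is not a chord tone.
It is approached by leap up from Eb5 and left by step down to G5.
Leap in, step out, metrically accented — an appoggiatura.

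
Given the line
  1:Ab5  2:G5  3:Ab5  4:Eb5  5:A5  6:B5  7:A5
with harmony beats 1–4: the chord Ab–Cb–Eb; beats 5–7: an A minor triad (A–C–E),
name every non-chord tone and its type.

G5 (beat 2) — neighbor tone; B5 (beat 6) — neighbor tone.

The harmony at that moment is Ab minor triad (Ab, Cb, Eb); G5 is not a chord tone.
It is approached by step down from Ab5 and left by step up to Ab5.
Step away and step back to the same note — a neighbor tone (lower neighbor).
The harmony at that moment is A minor triad (A, C, E); B5 is not a chord tone.
It is approached by step up from A5 and left by step down to A5.
Step away and step back to the same note — a neighbor tone (upper neighbor).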